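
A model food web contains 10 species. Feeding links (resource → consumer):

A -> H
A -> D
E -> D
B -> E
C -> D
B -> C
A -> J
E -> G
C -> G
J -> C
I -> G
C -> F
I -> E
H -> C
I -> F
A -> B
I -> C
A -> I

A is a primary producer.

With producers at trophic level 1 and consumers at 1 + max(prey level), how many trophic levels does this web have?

Producers (level 1): A.
A → J → C → D gives D level 4.
No species has a prey at level 4, so no species reaches level 5.

4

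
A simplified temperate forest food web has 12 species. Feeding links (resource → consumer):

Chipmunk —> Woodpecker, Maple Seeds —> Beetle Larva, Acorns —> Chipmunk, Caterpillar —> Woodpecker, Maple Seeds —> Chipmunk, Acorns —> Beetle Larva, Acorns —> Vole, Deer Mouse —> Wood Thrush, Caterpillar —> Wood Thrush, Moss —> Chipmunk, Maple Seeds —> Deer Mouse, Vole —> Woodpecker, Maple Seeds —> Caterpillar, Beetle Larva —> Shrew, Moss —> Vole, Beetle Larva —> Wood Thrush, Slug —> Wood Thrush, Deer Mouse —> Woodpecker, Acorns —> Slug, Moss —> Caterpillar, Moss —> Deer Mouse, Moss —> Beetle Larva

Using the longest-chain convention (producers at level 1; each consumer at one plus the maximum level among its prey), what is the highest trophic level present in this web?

3

Producers (level 1): Moss, Acorns, Maple Seeds.
Moss → Beetle Larva → Shrew gives Shrew level 3.
No species has a prey at level 3, so no species reaches level 4.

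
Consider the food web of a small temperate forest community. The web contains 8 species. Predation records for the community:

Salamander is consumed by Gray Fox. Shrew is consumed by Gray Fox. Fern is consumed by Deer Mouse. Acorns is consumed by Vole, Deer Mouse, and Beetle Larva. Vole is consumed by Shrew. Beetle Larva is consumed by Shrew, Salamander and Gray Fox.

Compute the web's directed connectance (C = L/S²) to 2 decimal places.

The web has S = 8 species and L = 10 feeding links.
C = L / S² = 10 / 64 = 0.1562 ≈ 0.16.

C = 0.16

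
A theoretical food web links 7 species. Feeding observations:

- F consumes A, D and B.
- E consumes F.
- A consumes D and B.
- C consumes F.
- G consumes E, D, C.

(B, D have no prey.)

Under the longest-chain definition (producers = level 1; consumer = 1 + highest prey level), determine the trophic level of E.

Trophic level 4

B is a producer → level 1.
A eats B (level 1); other prey at levels: D 1 → level 2.
F eats A (level 2); other prey at levels: B 1, D 1 → level 3.
E eats F → level 4.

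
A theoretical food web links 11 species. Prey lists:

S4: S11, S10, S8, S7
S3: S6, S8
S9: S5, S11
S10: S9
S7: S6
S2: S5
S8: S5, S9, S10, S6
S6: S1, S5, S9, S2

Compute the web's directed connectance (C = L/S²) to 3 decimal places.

The web has S = 11 species and L = 19 feeding links.
C = L / S² = 19 / 121 = 0.1570 ≈ 0.157.

C = 0.157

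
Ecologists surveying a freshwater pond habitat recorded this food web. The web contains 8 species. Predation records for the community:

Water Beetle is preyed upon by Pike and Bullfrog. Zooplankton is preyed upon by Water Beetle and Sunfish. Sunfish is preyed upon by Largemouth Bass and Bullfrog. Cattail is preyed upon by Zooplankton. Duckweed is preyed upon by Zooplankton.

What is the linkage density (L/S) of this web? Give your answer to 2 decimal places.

There are L = 8 links among S = 8 species.
L/S = 8/8 = 1.0000 ≈ 1.00.

L/S = 1.00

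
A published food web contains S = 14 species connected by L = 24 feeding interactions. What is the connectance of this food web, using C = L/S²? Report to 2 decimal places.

C = 0.12

The web has S = 14 species and L = 24 feeding links.
C = L / S² = 24 / 196 = 0.1224 ≈ 0.12.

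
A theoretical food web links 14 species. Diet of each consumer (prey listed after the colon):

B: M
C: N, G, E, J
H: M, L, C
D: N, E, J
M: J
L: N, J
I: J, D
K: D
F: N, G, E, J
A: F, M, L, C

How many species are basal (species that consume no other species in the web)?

Basal species (no prey listed): N, G, E, J.
Count: 4.

4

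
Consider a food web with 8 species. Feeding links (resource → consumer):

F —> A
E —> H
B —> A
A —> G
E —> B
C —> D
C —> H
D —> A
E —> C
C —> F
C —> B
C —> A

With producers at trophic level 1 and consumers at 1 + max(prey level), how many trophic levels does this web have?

Producers (level 1): E.
E → C → D → A → G gives G level 5.
No species has a prey at level 5, so no species reaches level 6.

5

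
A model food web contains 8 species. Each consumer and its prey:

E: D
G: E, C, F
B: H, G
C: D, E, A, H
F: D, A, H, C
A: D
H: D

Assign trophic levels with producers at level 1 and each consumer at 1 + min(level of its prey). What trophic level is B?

Trophic level 3

D is a producer → level 1.
H eats D → level 2.
B eats H → level 3.
No prey of B is below level 2, so 3 is the minimum.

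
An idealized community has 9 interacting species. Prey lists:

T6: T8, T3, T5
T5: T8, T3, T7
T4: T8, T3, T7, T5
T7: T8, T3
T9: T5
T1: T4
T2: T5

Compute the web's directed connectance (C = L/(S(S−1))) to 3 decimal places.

The web has S = 9 species and L = 15 feeding links.
C = L / (S(S−1)) = 15 / 72 = 0.2083 ≈ 0.208.

C = 0.208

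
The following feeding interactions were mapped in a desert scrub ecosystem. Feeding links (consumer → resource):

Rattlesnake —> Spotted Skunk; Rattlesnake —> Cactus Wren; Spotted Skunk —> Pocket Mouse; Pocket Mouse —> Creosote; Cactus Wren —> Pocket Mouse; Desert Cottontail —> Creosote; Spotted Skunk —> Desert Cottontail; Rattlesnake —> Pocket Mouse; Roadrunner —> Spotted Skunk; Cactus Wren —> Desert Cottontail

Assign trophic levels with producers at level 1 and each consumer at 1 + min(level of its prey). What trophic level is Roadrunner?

Creosote is a producer → level 1.
Pocket Mouse eats Creosote → level 2.
Spotted Skunk eats Pocket Mouse → level 3.
Roadrunner eats Spotted Skunk → level 4.
No prey of Roadrunner is below level 3, so 4 is the minimum.

Trophic level 4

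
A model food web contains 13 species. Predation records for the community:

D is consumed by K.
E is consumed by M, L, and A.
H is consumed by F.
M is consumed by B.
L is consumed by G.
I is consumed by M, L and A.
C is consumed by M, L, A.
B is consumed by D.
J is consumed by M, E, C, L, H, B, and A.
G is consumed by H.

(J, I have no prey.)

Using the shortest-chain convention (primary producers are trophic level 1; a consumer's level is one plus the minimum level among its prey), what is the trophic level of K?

Trophic level 4

J is a producer → level 1.
B eats J → level 2.
D eats B → level 3.
K eats D → level 4.
No prey of K is below level 3, so 4 is the minimum.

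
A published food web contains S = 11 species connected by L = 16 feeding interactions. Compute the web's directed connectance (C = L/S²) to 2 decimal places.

The web has S = 11 species and L = 16 feeding links.
C = L / S² = 16 / 121 = 0.1322 ≈ 0.13.

C = 0.13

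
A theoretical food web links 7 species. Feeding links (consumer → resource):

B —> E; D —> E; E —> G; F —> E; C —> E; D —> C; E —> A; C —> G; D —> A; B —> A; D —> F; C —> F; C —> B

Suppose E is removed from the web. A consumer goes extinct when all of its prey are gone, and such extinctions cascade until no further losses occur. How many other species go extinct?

1

Remove E.
Round 1: F (all prey gone) → extinct.
No further losses. Total secondary extinctions: 1.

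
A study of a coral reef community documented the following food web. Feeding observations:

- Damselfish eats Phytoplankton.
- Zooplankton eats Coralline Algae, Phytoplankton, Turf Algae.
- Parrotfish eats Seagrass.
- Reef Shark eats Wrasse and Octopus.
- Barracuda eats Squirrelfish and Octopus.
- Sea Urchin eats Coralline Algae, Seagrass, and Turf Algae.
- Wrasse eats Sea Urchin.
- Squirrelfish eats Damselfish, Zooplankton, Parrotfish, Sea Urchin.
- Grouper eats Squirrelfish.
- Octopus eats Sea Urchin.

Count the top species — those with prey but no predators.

Top species (has prey, but nothing eats it): Grouper, Reef Shark, Barracuda.
Count: 3.

3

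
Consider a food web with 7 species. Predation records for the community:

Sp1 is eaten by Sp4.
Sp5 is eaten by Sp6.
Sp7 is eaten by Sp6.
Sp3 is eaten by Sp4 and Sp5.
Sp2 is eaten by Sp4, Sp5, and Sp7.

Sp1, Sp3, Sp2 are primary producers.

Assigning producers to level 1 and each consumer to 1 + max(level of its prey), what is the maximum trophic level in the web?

3

Producers (level 1): Sp1, Sp3, Sp2.
Sp2 → Sp7 → Sp6 gives Sp6 level 3.
No species has a prey at level 3, so no species reaches level 4.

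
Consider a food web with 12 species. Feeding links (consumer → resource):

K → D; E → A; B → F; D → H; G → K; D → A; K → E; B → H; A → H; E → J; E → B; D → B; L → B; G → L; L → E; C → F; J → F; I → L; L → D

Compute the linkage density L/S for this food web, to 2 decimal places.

L/S = 1.58

There are L = 19 links among S = 12 species.
L/S = 19/12 = 1.5833 ≈ 1.58.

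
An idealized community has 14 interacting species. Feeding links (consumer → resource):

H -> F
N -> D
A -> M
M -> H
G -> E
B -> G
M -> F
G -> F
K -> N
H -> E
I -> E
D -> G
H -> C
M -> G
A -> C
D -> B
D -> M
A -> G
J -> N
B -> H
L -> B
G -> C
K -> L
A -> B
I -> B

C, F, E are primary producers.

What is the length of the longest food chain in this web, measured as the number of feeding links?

5 links

One longest chain: C → H → M → D → N → K.
It has 6 species and 5 links.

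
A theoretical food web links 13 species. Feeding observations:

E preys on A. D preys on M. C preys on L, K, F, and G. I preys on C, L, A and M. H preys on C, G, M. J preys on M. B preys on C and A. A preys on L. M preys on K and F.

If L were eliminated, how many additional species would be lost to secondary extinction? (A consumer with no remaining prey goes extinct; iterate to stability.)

2

Remove L.
Round 1: A (all prey gone) → extinct.
Round 2: E (all prey gone) → extinct.
No further losses. Total secondary extinctions: 2.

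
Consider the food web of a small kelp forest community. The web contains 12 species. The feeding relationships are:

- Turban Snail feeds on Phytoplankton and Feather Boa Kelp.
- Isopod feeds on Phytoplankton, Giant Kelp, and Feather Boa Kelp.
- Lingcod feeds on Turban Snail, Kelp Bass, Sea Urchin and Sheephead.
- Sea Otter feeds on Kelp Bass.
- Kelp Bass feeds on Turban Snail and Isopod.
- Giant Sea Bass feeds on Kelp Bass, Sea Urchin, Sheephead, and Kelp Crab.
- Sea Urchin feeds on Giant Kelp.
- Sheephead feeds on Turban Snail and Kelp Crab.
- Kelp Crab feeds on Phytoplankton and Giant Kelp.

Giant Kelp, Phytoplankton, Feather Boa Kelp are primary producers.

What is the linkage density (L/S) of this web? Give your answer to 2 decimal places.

L/S = 1.75

There are L = 21 links among S = 12 species.
L/S = 21/12 = 1.7500 ≈ 1.75.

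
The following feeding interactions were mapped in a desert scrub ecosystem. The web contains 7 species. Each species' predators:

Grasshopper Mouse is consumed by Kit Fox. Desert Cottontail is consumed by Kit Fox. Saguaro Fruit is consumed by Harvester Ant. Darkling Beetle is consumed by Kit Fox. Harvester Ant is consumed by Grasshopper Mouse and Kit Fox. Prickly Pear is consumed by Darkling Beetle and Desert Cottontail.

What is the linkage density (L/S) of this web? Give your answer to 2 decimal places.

There are L = 8 links among S = 7 species.
L/S = 8/7 = 1.1429 ≈ 1.14.

L/S = 1.14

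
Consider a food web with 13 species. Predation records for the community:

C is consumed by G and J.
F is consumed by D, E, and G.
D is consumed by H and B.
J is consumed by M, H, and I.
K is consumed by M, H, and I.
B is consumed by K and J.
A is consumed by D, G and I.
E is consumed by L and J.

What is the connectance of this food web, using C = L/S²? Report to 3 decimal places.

C = 0.118

The web has S = 13 species and L = 20 feeding links.
C = L / S² = 20 / 169 = 0.1183 ≈ 0.118.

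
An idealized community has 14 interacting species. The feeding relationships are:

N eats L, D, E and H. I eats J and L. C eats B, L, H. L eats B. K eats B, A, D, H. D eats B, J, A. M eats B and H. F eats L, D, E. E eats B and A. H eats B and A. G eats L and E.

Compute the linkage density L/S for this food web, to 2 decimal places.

L/S = 2.00

There are L = 28 links among S = 14 species.
L/S = 28/14 = 2.0000 ≈ 2.00.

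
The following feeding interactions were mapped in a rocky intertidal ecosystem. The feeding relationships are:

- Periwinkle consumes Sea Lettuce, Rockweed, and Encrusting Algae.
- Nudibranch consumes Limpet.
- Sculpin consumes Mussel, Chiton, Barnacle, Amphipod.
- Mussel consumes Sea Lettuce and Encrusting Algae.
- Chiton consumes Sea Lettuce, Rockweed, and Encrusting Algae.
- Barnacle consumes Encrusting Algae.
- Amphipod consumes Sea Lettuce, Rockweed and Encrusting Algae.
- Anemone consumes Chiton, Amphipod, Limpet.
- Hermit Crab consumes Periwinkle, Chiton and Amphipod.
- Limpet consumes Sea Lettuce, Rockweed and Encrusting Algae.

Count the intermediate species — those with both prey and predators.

6

Intermediate species (has both prey and predators): Barnacle, Limpet, Mussel, Amphipod, Chiton, Periwinkle.
Count: 6.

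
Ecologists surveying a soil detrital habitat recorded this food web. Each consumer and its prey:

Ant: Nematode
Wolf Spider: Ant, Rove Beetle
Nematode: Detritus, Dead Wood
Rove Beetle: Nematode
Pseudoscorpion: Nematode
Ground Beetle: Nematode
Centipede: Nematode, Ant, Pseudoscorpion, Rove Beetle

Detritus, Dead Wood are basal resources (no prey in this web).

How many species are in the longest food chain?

4 species

One longest chain: Detritus → Nematode → Ant → Centipede.
It has 4 species and 3 links.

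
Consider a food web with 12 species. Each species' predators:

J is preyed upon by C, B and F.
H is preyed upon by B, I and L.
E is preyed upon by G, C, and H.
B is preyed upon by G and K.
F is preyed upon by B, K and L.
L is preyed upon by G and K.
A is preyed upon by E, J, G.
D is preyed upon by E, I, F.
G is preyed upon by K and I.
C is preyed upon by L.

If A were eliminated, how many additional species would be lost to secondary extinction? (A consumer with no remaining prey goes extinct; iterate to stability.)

Remove A.
Round 1: J (all prey gone) → extinct.
No further losses. Total secondary extinctions: 1.

1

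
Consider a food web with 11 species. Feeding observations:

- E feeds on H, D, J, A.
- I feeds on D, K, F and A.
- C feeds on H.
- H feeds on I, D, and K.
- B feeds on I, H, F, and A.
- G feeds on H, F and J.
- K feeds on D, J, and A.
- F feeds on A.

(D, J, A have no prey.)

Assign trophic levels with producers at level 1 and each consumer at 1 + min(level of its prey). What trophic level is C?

Trophic level 3

D is a producer → level 1.
H eats D → level 2.
C eats H → level 3.
No prey of C is below level 2, so 3 is the minimum.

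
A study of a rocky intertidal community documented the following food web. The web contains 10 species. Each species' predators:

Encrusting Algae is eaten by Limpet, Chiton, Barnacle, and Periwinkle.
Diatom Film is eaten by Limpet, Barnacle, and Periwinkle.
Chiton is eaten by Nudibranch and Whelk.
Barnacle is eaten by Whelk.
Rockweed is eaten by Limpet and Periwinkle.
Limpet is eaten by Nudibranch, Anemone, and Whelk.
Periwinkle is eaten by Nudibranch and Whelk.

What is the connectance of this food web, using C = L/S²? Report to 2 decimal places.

The web has S = 10 species and L = 17 feeding links.
C = L / S² = 17 / 100 = 0.1700 ≈ 0.17.

C = 0.17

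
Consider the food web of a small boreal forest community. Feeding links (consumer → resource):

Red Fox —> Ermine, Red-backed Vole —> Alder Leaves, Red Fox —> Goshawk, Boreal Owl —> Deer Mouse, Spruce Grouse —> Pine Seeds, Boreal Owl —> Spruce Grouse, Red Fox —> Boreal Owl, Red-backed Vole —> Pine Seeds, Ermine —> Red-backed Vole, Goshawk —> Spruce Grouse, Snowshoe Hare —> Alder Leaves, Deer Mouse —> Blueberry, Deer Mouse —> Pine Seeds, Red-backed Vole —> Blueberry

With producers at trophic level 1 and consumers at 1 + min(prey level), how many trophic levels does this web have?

4

Producers (level 1): Pine Seeds, Alder Leaves, Blueberry.
Following each consumer down to its lowest-level prey: Pine Seeds → Spruce Grouse → Goshawk → Red Fox (levels 1 through 4).
All prey of Red Fox (Goshawk 3, Ermine 3, Boreal Owl 3) are at level 3 or above, so Red Fox is at level 1 + 3 = 4.
Every consumer has at least one prey at level 3 or below, so none exceeds level 4.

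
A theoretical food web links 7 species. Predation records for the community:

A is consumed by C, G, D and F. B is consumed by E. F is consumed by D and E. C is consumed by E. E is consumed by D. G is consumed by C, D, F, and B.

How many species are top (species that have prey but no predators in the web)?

1

Top species (has prey, but nothing eats it): D.
Count: 1.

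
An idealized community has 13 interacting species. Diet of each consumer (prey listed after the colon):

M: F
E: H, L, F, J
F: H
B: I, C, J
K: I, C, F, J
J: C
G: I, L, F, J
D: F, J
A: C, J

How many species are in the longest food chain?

3 species

One longest chain: C → J → B.
It has 3 species and 2 links.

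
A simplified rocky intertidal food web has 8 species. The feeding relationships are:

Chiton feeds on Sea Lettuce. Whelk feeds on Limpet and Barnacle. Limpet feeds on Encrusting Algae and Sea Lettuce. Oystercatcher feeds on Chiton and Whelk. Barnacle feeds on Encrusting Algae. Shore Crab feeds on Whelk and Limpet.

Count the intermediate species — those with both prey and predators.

4

Intermediate species (has both prey and predators): Limpet, Barnacle, Chiton, Whelk.
Count: 4.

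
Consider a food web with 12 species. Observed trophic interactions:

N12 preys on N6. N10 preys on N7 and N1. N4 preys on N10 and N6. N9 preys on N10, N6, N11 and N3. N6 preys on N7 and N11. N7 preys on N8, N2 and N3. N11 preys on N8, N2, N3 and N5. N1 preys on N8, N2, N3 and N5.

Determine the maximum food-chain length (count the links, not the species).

3 links

One longest chain: N3 → N1 → N10 → N4.
It has 4 species and 3 links.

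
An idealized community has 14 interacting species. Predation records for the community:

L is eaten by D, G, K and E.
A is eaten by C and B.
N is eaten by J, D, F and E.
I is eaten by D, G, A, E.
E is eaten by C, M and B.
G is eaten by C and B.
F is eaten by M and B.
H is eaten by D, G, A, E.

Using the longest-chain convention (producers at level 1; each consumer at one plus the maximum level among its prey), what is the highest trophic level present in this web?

3

Producers (level 1): I, L, H, N.
I → E → C gives C level 3.
No species has a prey at level 3, so no species reaches level 4.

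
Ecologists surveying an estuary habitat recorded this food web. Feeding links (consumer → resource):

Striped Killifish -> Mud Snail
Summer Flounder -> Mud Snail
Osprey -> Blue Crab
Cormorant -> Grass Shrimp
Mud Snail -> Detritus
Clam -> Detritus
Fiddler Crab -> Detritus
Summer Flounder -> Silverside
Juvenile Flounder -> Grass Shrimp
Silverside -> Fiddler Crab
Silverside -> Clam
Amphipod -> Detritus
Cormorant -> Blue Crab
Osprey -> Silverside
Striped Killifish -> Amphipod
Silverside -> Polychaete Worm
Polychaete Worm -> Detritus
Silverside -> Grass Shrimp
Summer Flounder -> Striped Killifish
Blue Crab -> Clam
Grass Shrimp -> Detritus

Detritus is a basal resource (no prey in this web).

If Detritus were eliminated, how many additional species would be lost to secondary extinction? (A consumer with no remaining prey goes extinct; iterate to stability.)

Remove Detritus.
Round 1: Clam (all prey gone), Polychaete Worm (all prey gone), Mud Snail (all prey gone), Fiddler Crab (all prey gone), Amphipod (all prey gone), Grass Shrimp (all prey gone) → extinct.
Round 2: Juvenile Flounder (all prey gone), Silverside (all prey gone), Blue Crab (all prey gone), Striped Killifish (all prey gone) → extinct.
Round 3: Cormorant (all prey gone), Summer Flounder (all prey gone), Osprey (all prey gone) → extinct.
No further losses. Total secondary extinctions: 13.

13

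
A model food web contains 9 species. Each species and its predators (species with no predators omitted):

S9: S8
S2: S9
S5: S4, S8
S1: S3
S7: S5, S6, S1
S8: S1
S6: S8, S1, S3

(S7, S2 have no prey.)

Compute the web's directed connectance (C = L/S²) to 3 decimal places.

The web has S = 9 species and L = 12 feeding links.
C = L / S² = 12 / 81 = 0.1481 ≈ 0.148.

C = 0.148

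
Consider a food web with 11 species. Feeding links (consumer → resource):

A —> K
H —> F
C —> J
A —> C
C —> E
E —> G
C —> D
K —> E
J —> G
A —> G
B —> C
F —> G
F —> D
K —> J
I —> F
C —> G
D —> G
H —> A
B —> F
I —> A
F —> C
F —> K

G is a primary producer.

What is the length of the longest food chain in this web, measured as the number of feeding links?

One longest chain: G → E → C → F → B.
It has 5 species and 4 links.

4 links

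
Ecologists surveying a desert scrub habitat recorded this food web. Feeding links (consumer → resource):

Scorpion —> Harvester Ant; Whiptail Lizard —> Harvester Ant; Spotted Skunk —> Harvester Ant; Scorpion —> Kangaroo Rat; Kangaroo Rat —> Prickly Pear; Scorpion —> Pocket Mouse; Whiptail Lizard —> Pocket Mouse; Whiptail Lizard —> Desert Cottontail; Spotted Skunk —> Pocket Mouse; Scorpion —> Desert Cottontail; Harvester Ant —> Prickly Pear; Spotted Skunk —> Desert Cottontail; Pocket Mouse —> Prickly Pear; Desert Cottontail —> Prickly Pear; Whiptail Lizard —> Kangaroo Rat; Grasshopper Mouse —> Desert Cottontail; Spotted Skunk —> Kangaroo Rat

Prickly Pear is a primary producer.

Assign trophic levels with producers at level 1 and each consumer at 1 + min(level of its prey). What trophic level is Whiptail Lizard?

Prickly Pear is a producer → level 1.
Harvester Ant eats Prickly Pear → level 2.
Whiptail Lizard eats Harvester Ant → level 3.
No prey of Whiptail Lizard is below level 2, so 3 is the minimum.

Trophic level 3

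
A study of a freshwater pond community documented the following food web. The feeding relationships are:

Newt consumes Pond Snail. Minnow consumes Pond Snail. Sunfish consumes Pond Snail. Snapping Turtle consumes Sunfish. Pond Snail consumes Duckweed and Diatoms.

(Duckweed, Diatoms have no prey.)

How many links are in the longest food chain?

3 links

One longest chain: Duckweed → Pond Snail → Sunfish → Snapping Turtle.
It has 4 species and 3 links.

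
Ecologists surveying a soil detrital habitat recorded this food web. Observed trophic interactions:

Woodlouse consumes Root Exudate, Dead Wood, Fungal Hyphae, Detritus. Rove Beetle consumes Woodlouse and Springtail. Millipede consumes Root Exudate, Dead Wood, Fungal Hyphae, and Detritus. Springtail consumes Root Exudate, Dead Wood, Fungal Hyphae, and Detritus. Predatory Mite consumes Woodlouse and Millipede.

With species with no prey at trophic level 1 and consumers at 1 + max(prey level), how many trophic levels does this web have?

3

Basal resources (level 1): Fungal Hyphae, Detritus, Dead Wood, Root Exudate.
Fungal Hyphae → Springtail → Rove Beetle gives Rove Beetle level 3.
No species has a prey at level 3, so no species reaches level 4.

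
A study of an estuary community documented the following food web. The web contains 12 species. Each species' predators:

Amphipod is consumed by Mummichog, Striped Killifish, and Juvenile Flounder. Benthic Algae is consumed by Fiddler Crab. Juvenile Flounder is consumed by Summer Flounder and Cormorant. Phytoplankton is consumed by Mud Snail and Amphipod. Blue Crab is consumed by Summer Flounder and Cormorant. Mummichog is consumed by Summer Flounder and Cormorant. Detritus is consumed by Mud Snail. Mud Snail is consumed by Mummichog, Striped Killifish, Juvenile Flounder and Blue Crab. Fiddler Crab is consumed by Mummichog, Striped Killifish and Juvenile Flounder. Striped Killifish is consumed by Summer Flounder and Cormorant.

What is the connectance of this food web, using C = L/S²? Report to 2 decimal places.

The web has S = 12 species and L = 22 feeding links.
C = L / S² = 22 / 144 = 0.1528 ≈ 0.15.

C = 0.15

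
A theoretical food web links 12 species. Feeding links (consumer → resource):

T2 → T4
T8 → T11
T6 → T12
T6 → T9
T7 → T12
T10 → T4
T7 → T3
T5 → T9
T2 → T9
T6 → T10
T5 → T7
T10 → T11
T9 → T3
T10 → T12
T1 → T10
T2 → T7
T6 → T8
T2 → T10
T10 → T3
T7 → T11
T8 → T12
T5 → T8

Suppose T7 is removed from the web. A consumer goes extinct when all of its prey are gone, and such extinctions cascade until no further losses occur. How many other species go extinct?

Remove T7.
Every predator of it retains at least one other prey: T2 still has T4, T9, T10; T5 still has T8, T9.
No consumer loses all prey, so no secondary extinctions occur.

0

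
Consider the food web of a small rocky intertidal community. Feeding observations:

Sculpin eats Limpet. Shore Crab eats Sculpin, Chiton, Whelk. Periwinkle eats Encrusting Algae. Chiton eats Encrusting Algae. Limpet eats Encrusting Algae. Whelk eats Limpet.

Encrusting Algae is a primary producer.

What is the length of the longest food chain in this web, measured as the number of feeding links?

3 links

One longest chain: Encrusting Algae → Limpet → Sculpin → Shore Crab.
It has 4 species and 3 links.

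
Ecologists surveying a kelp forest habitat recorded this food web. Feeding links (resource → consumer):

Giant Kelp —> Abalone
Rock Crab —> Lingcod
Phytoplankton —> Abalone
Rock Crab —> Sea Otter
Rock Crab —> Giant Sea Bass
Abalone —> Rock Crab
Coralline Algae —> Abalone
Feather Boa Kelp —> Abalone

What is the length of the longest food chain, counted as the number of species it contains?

One longest chain: Coralline Algae → Abalone → Rock Crab → Sea Otter.
It has 4 species and 3 links.

4 species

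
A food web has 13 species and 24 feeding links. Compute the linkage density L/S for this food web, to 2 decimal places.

L/S = 1.85

There are L = 24 links among S = 13 species.
L/S = 24/13 = 1.8462 ≈ 1.85.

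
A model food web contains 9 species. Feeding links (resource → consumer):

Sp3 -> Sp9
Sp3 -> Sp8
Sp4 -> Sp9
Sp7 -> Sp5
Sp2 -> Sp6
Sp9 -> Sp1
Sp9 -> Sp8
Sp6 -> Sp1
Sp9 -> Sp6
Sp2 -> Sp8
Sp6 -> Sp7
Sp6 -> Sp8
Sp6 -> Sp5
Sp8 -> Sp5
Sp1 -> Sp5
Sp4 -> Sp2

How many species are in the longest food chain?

5 species

One longest chain: Sp4 → Sp2 → Sp6 → Sp1 → Sp5.
It has 5 species and 4 links.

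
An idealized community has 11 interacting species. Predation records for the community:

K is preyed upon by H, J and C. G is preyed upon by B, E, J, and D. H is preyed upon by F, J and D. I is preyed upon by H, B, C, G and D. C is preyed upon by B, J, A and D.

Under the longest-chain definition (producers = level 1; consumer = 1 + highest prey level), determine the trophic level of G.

Trophic level 2

I is a producer → level 1.
G eats I → level 2.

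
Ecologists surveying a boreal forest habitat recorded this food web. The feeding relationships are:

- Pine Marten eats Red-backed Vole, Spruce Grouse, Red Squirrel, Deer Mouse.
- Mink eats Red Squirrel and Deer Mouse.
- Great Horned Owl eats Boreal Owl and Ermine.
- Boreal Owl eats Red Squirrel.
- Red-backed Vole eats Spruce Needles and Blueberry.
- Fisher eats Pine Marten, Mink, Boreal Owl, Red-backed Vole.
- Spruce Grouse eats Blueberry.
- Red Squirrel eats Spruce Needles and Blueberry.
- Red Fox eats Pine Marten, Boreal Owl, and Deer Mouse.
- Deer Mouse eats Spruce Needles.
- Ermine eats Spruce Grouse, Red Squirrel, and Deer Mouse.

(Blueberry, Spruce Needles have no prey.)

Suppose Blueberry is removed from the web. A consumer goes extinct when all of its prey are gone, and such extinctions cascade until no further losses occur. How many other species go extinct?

1

Remove Blueberry.
Round 1: Spruce Grouse (all prey gone) → extinct.
No further losses. Total secondary extinctions: 1.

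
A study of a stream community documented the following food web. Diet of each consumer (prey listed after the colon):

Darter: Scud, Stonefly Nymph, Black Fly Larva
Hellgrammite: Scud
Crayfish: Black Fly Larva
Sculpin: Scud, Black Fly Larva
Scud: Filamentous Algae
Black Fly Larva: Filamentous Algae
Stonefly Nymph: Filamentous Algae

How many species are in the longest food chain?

One longest chain: Filamentous Algae → Scud → Darter.
It has 3 species and 2 links.

3 species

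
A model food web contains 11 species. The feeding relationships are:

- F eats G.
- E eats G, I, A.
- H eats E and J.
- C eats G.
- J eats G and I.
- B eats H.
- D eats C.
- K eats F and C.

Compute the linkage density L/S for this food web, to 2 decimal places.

L/S = 1.18

There are L = 13 links among S = 11 species.
L/S = 13/11 = 1.1818 ≈ 1.18.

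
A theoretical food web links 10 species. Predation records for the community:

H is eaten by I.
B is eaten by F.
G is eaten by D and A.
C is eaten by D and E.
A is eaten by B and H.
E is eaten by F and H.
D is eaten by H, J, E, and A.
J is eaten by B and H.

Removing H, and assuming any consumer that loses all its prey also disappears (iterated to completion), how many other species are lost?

1

Remove H.
Round 1: I (all prey gone) → extinct.
No further losses. Total secondary extinctions: 1.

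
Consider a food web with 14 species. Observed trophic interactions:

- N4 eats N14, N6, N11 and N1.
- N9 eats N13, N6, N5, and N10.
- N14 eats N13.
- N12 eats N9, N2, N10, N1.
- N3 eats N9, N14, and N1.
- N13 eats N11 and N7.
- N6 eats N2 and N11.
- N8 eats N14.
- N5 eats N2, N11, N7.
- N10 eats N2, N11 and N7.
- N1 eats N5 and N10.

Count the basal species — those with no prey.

3

Basal species (no prey listed): N2, N7, N11.
Count: 3.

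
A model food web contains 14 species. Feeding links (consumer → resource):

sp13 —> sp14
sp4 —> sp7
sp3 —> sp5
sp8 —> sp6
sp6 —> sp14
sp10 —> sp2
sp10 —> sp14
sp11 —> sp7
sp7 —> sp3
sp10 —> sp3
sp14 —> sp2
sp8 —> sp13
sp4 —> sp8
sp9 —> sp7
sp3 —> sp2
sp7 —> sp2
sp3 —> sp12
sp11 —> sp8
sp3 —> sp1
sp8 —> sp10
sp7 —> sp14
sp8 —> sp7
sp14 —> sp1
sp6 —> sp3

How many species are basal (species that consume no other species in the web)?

Basal species (no prey listed): sp2, sp12, sp5, sp1.
Count: 4.

4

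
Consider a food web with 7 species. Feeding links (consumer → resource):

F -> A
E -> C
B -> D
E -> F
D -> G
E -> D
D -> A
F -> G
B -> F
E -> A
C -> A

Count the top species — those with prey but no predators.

2

Top species (has prey, but nothing eats it): E, B.
Count: 2.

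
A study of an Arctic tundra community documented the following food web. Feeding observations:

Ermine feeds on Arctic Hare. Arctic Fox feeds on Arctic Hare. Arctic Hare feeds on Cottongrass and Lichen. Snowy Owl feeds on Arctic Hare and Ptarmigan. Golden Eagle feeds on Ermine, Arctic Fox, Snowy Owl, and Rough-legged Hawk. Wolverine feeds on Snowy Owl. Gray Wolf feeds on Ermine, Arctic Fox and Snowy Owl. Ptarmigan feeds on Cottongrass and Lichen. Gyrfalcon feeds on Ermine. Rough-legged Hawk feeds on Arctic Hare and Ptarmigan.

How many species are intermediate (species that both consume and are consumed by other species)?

6

Intermediate species (has both prey and predators): Arctic Hare, Ptarmigan, Snowy Owl, Ermine, Arctic Fox, Rough-legged Hawk.
Count: 6.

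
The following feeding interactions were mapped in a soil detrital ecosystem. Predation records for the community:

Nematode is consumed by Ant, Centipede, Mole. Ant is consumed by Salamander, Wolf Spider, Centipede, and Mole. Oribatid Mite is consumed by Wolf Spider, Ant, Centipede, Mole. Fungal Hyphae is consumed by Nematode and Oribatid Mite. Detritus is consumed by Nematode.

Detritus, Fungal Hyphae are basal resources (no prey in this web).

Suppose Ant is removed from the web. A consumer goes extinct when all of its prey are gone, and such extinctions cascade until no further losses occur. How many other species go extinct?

1

Remove Ant.
Round 1: Salamander (all prey gone) → extinct.
No further losses. Total secondary extinctions: 1.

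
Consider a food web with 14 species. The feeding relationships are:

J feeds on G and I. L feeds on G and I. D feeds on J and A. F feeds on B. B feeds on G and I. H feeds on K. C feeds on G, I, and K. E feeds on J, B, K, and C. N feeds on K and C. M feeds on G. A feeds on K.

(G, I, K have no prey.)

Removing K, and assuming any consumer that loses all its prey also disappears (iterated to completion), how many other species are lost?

Remove K.
Round 1: H (all prey gone), A (all prey gone) → extinct.
No further losses. Total secondary extinctions: 2.

2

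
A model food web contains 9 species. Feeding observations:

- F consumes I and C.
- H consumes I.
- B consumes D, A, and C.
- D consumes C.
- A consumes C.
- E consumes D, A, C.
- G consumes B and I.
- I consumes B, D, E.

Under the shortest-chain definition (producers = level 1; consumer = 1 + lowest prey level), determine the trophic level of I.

Trophic level 3

C is a producer → level 1.
D eats C → level 2.
I eats D → level 3.
No prey of I is below level 2, so 3 is the minimum.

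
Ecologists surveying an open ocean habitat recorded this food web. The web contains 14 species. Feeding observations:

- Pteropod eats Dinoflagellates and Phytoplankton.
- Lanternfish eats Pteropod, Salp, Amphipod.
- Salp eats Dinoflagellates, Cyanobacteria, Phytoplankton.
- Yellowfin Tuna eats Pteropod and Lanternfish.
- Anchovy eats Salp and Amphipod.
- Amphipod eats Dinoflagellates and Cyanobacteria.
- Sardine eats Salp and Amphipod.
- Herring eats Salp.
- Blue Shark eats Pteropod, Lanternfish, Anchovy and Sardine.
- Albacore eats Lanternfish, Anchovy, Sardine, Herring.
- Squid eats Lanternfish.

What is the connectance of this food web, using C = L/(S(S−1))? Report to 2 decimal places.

C = 0.14

The web has S = 14 species and L = 26 feeding links.
C = L / (S(S−1)) = 26 / 182 = 0.1429 ≈ 0.14.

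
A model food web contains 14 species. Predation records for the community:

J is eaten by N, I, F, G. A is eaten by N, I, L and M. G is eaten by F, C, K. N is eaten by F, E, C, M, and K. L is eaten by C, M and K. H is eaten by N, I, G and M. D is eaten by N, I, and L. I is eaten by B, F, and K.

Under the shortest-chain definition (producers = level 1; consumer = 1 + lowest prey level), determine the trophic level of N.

Trophic level 2

J is a producer → level 1.
N eats J → level 2.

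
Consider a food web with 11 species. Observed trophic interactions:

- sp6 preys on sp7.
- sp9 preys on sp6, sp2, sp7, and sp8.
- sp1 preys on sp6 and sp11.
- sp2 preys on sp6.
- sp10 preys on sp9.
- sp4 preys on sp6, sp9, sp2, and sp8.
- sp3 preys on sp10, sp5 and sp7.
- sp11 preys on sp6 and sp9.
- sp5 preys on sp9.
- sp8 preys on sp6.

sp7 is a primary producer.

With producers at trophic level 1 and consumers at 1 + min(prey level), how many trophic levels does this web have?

3

Producers (level 1): sp7.
Following each consumer down to its lowest-level prey: sp7 → sp9 → sp5 (levels 1 through 3).
All prey of sp5 (sp9 2) are at level 2 or above, so sp5 is at level 1 + 2 = 3.
Every consumer has at least one prey at level 2 or below, so none exceeds level 3.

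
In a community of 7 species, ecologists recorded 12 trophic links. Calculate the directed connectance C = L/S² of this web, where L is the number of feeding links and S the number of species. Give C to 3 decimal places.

C = 0.245

The web has S = 7 species and L = 12 feeding links.
C = L / S² = 12 / 49 = 0.2449 ≈ 0.245.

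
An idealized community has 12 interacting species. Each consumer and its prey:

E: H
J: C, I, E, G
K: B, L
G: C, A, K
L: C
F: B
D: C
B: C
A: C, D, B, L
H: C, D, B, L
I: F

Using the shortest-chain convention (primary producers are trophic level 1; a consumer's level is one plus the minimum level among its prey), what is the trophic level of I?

C is a producer → level 1.
B eats C → level 2.
F eats B → level 3.
I eats F → level 4.
No prey of I is below level 3, so 4 is the minimum.

Trophic level 4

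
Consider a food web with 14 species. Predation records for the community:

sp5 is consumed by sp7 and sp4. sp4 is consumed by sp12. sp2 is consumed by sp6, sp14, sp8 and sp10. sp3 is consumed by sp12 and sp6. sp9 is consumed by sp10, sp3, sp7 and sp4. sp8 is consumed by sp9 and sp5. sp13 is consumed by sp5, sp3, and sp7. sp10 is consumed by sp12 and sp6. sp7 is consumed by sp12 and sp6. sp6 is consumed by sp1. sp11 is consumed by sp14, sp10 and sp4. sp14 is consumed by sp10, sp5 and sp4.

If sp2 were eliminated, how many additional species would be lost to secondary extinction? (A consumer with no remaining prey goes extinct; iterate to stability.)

2

Remove sp2.
Round 1: sp8 (all prey gone) → extinct.
Round 2: sp9 (all prey gone) → extinct.
No further losses. Total secondary extinctions: 2.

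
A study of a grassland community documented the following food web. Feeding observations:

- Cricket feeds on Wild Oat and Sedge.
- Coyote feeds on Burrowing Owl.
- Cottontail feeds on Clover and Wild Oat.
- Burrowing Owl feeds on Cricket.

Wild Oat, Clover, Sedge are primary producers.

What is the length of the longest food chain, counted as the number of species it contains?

4 species

One longest chain: Wild Oat → Cricket → Burrowing Owl → Coyote.
It has 4 species and 3 links.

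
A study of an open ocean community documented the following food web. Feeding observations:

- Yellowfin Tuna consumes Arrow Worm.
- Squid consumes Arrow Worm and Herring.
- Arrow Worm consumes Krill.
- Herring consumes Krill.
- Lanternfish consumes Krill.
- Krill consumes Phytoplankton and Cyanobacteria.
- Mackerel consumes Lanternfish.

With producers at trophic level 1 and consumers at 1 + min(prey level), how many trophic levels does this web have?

Producers (level 1): Phytoplankton, Cyanobacteria.
Following each consumer down to its lowest-level prey: Phytoplankton → Krill → Arrow Worm → Yellowfin Tuna (levels 1 through 4).
All prey of Yellowfin Tuna (Arrow Worm 3) are at level 3 or above, so Yellowfin Tuna is at level 1 + 3 = 4.
Every consumer has at least one prey at level 3 or below, so none exceeds level 4.

4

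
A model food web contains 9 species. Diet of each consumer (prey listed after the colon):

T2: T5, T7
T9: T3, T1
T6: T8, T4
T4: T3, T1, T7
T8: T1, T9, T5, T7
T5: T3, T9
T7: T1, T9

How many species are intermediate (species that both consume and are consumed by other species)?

Intermediate species (has both prey and predators): T9, T5, T7, T8, T4.
Count: 5.

5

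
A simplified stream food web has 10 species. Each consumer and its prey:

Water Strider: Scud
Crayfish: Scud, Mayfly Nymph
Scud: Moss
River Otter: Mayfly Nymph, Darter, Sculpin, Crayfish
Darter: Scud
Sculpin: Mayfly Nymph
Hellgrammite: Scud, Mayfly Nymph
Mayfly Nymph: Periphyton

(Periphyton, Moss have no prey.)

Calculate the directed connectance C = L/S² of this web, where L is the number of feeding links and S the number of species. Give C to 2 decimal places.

The web has S = 10 species and L = 13 feeding links.
C = L / S² = 13 / 100 = 0.1300 ≈ 0.13.

C = 0.13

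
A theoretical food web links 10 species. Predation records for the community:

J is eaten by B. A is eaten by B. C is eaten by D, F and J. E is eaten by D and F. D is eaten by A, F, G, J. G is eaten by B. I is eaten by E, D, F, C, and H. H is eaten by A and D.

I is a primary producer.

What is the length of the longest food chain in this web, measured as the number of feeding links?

One longest chain: I → C → D → G → B.
It has 5 species and 4 links.

4 links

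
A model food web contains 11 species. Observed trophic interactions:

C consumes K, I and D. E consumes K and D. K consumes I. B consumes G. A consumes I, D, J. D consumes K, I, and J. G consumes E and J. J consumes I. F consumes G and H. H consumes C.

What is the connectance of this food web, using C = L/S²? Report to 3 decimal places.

The web has S = 11 species and L = 19 feeding links.
C = L / S² = 19 / 121 = 0.1570 ≈ 0.157.

C = 0.157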